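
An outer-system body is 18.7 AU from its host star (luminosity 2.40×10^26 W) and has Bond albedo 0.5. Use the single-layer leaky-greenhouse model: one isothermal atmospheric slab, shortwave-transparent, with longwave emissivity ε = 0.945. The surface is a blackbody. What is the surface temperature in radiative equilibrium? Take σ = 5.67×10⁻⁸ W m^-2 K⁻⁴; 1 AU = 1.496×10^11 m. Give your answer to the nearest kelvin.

Orbital distance: d = 18.7 AU = 2.798×10^12 m.
S = L/(4πd²) = 2.440 W m^-2.
The planet radiates to space at T_e = [S(1−α)/(4σ)]^(1/4) = 48.16 K.
For a single slab of emissivity ε, T_s⁴ = 2T_e⁴/(2−ε); thus T_s = 48.16·(1.896)^(1/4) = 56.51 K.

57 K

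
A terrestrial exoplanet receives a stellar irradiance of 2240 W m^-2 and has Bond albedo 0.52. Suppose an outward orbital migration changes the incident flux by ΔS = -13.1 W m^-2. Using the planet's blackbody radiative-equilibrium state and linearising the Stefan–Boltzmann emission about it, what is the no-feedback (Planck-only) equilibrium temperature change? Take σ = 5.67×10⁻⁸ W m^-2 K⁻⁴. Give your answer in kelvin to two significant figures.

-0.38 K

Reference equilibrium: T_e = [S(1−α)/(4σ)]^(1/4) = 262.4 K.
TOA radiative forcing: ΔF = (1−α)ΔS/4 = 0.48·(-13.1)/4 = -1.572 W m^-2.
Planck response: λ_P = 4σT_e³ = 4·5.67×10⁻⁸·(262.4)³ = 4.098 W m^-2/K.
So ΔT₀ = -1.572/4.098 = -0.384 K.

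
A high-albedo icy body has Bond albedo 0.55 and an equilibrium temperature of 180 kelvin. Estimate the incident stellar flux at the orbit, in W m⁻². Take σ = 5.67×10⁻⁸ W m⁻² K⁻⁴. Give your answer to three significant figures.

529 W m⁻²

From S(1−α)/4 = σT⁴: S = 4σT⁴/(1−α).
σT⁴ = 5.67×10⁻⁸·(180)⁴ = 59.52 W m⁻².
So S = 4×59.52/(1−0.55) = 529.1 W m⁻².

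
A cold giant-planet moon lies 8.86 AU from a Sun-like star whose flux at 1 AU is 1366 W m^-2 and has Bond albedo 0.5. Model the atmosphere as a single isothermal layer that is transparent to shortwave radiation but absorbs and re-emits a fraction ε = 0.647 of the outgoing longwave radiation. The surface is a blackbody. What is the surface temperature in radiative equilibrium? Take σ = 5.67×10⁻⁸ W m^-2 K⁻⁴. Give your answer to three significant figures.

By the inverse-square law, S = 1366/8.86² = 17.40 W m^-2.
At the top of the atmosphere, σT_e⁴ = S(1−α)/4 = 2.175 W m^-2, giving T_e = 78.70 K.
Surface balance with a leaky layer gives σT_s⁴ = σT_e⁴·2/(2−ε), so T_s = T_e·[2/(2−0.647)]^(1/4) = 86.78 K.

86.8 K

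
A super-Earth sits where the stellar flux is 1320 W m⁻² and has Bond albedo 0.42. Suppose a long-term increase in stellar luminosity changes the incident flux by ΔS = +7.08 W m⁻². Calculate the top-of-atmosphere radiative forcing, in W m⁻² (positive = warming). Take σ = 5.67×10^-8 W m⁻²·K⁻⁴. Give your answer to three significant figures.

TOA radiative forcing: ΔF = (1−α)ΔS/4 = 0.58·(+7.08)/4 = 1.027 W m⁻².

1.03 W m⁻²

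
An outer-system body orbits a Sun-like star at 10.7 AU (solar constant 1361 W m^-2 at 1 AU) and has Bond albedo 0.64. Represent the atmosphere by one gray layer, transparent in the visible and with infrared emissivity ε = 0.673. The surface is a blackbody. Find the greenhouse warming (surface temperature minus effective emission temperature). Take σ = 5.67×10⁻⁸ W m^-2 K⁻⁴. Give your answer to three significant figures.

Irradiance scales as 1/d², so S = 1361 W m^-2 × (1/10.7)² = 11.89 W m^-2.
The planet radiates to space at T_e = [S(1−α)/(4σ)]^(1/4) = 65.91 K.
For a single slab of emissivity ε, T_s⁴ = 2T_e⁴/(2−ε); thus T_s = 65.91·(1.507)^(1/4) = 73.03 K.
T_s − T_e = 73.03 − 65.91 = 7.118 K.

7.12 kelvin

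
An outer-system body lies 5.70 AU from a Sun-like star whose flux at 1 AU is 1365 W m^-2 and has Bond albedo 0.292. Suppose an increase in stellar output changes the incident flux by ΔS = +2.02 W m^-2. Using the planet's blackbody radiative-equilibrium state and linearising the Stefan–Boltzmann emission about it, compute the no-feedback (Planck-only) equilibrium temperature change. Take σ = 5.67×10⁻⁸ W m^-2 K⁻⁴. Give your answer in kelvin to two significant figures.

1.3 K

Flux at the orbit: S = 1365/(5.70)² = 42.01 W m^-2.
Unperturbed T_e = [42.01·(1−0.292)/(4σ)]^¼ = 107.0 K.
Only a fraction (1−α) is absorbed and it's spread over 4πR², so ΔF = (1−α)ΔS/4 = 0.3575 W m^-2.
Linearising σT⁴ gives d(σT⁴)/dT = 4σT_e³ = 0.2780 W m^-2 per K.
So ΔT₀ = 0.3575/0.2780 = 1.29 K.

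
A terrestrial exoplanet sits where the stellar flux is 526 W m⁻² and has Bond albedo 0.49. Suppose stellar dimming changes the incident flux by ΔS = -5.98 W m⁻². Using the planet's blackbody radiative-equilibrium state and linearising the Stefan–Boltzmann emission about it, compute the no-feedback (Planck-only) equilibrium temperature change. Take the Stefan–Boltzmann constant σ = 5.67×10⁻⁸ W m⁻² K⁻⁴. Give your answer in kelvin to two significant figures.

-0.53 K

Unperturbed T_e = [526.0·(1−0.49)/(4σ)]^¼ = 185.5 K.
TOA radiative forcing: ΔF = (1−α)ΔS/4 = 0.51·(-5.98)/4 = -0.7625 W m⁻².
Linearising σT⁴ gives d(σT⁴)/dT = 4σT_e³ = 1.447 W m⁻² per K.
ΔT₀ = ΔF/λ_P = -0.7625/1.447 = -0.527 K.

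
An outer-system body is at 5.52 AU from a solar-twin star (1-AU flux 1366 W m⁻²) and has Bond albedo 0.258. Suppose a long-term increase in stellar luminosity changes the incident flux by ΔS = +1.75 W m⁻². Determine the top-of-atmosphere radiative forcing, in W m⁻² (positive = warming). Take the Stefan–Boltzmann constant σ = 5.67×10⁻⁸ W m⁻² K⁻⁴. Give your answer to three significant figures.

0.325 W m⁻²

Irradiance scales as 1/d², so S = 1366 W m⁻² × (1/5.52)² = 44.83 W m⁻².
Only a fraction (1−α) is absorbed and it's spread over 4πR², so ΔF = (1−α)ΔS/4 = 0.3246 W m⁻².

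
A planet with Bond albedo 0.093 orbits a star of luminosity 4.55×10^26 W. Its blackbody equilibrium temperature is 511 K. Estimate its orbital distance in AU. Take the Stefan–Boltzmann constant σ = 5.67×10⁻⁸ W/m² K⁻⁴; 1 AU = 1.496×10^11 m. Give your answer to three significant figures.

0.308 AU

The flux needed for this T is 4σT⁴/(1−0.093) = 17050 W/m².
Then d = [L/(4πS)]^(1/2) = 4.608×10^10 m, i.e. 0.3080 AU.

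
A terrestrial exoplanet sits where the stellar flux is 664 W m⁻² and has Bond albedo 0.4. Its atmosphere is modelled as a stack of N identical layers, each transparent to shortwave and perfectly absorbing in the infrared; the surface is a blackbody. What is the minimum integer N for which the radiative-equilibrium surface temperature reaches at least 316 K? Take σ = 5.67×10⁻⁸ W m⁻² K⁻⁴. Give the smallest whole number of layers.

The effective emission temperature is T_e = [S(1−α)/(4σ)]^¼ = 204.7 K.
T_s = (N+1)^(1/4)·T_e ≥ 316 K requires N+1 ≥ (T_s/T_e)⁴ = (316/204.7)⁴ = 5.676.
So N ≥ 4.676; the smallest integer is N = 5.

5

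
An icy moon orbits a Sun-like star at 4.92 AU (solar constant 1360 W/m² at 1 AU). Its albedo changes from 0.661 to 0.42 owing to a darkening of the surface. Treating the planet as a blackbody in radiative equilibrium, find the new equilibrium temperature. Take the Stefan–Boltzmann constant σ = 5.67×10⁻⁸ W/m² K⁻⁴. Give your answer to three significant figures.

109 kelvin

By the inverse-square law, S = 1360/4.92² = 56.18 W/m².
T₂ = [S(1−α₂)/(4σ)]^(1/4) = [56.18·0.58/(4σ)]^(1/4) = 109.5 K.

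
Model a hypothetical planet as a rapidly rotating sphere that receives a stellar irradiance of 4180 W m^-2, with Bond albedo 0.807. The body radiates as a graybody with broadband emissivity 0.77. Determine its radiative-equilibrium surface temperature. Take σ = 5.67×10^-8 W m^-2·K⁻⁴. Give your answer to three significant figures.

261 K

Absorbed flux (global mean): S(1−α)/4 = 4180·0.193/4 = 201.7 W m^-2.
Radiative balance εσT⁴ = 201.7 gives T = [201.7/(0.77·σ)]^(1/4) = 260.7 K.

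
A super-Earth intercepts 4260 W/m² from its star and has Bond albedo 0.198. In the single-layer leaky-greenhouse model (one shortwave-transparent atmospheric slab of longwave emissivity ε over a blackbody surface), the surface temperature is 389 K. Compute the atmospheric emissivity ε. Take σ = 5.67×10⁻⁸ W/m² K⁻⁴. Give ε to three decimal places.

TOA balance gives T_e = 350.3 K.
T_s⁴ = T_e⁴·2/(2−ε) → ε = 2 − 2(T_e/T_s)⁴ = 2 − 2·(350.3/389)⁴ = 0.6843.

0.684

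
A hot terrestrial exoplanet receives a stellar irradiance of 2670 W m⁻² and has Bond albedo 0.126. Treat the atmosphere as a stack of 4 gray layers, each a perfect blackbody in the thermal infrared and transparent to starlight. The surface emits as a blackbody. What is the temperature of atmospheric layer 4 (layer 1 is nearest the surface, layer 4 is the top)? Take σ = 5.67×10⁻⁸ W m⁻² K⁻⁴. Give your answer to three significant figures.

OLR = S(1−α)/4 = 583.4 W m⁻²; the top layer radiates at T_e = 318.5 K.
In the N-layer model, layer k (counted from the surface) has T_k = (N+1−k)^(1/4)·T_e.
T_4 = (1)^(1/4)·318.5 = 318.5 K.

318 K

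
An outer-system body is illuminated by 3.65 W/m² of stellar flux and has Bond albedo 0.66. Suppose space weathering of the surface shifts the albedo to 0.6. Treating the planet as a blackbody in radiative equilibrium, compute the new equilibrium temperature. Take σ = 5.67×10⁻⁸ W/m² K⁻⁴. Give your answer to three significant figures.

T₂ = [S(1−α₂)/(4σ)]^(1/4) = [3.650·0.4/(4σ)]^(1/4) = 50.37 K.

50.4 kelvin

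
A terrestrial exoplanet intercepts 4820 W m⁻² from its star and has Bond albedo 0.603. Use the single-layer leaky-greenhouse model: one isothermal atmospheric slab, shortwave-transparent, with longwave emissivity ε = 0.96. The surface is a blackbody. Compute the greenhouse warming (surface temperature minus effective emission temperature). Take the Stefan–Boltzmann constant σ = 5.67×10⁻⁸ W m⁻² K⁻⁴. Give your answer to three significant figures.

At the top of the atmosphere, σT_e⁴ = S(1−α)/4 = 478.4 W m⁻², giving T_e = 303.1 K.
The surface balance (absorbed SW + ε·downward IR = σT_s⁴) with T_a⁴ = T_s⁴/2 reduces to T_s = T_e·[2/(2−ε)]^¼ = 356.9 K.
The atmosphere warms the surface by 53.83 K.

53.8 K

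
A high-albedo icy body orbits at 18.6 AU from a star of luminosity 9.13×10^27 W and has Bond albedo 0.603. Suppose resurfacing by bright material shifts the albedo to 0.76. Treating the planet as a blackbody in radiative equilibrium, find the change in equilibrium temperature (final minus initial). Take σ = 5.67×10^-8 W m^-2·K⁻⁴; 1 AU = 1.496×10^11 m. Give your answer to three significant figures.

-13.4 K

Orbital distance: d = 18.6 AU = 2.783×10^12 m.
Spreading L over a sphere of radius d: S = 9.13×10^27/(4π·2.78×10^12²) = 93.84 W m^-2.
Before: T₁ = [93.84·0.397/(4σ)]^(1/4) = 113.2 K.
Final:   T₂ = [S(1−0.76)/(4σ)]^(1/4) = 99.82 K.
Change: 99.82 − 113.2 = -13.38 K.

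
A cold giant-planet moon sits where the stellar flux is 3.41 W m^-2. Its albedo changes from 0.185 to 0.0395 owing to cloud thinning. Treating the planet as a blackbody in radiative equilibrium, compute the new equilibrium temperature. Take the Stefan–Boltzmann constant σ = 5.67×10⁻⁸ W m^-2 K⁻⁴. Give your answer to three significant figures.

61.6 K

With the new albedo, S(1−α₂)/4 = 0.8188 W m^-2, so T₂ = 61.65 K.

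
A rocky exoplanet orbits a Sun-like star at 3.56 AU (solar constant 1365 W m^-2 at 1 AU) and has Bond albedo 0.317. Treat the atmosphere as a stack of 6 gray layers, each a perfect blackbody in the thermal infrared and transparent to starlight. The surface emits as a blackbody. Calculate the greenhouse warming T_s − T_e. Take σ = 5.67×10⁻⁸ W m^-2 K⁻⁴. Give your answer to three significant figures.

84.1 kelvin

Flux at the orbit: S = 1365/(3.56)² = 107.7 W m^-2.
Top-of-atmosphere balance: σT_e⁴ = S(1−α)/4 = 18.39 W m^-2 → T_e = 134.2 K.
Surface: T_s = (7)^¼·T_e = 218.3 K.
So the greenhouse effect raises the surface by 218.3 − 134.2 = 84.09 K.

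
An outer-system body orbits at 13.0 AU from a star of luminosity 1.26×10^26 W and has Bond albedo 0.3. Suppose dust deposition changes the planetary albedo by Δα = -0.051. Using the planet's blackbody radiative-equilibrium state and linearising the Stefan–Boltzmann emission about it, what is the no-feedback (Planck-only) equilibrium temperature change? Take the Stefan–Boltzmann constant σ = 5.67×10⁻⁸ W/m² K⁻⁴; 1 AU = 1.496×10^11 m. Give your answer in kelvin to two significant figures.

0.97 K

Orbital distance: d = 13.0 AU = 1.945×10^12 m.
Spreading L over a sphere of radius d: S = 1.26×10^26/(4π·1.94×10^12²) = 2.651 W/m².
The baseline emission temperature is T_e = 53.48 K.
TOA radiative forcing: ΔF = −S·Δα/4 = −2.651·(-0.051)/4 = 0.03380 W/m².
Planck response: λ_P = 4σT_e³ = 4·5.67×10⁻⁸·(53.48)³ = 0.03470 W/m²/K.
ΔT₀ = ΔF/λ_P = 0.03380/0.03470 = 0.974 K.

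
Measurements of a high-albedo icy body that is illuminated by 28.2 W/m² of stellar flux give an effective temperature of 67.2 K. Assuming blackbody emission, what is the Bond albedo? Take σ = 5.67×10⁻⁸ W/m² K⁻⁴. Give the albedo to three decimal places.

0.836

Energy balance: S(1−α)/4 = σT⁴, so 1−α = 4σT⁴/S.
σT⁴ = 1.156 W/m², so 4σT⁴ = 4.625 W/m².
Hence α = 1 − 4.625/28.20 = 0.8360.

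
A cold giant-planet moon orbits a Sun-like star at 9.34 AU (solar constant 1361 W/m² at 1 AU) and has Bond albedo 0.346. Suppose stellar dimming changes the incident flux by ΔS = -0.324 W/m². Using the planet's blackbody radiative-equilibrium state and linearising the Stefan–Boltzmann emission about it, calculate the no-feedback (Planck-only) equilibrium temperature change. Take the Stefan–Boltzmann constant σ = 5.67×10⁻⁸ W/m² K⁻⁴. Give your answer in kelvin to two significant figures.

Flux at the orbit: S = 1361/(9.34)² = 15.60 W/m².
The baseline emission temperature is T_e = 81.90 K.
TOA radiative forcing: ΔF = (1−α)ΔS/4 = 0.654·(-0.324)/4 = -0.05297 W/m².
Planck response: λ_P = 4σT_e³ = 4·5.67×10⁻⁸·(81.90)³ = 0.1246 W/m²/K.
Hence the no-feedback warming is ΔF/(4σT_e³) = -0.425 K.

-0.43 K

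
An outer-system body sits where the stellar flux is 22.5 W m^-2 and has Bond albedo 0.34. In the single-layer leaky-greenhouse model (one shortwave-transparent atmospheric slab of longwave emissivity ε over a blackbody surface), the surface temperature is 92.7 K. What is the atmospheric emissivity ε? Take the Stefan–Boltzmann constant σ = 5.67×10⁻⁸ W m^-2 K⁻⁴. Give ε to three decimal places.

TOA balance gives T_e = 89.95 K.
Since (2−ε)/2 = (T_e/T_s)⁴ = 0.8867, ε = 0.2266.

0.227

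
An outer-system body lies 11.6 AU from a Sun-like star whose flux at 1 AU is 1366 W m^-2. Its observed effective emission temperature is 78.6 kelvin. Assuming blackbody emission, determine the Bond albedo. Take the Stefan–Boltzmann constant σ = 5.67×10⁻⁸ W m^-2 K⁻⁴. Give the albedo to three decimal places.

0.147

By the inverse-square law, S = 1366/11.6² = 10.15 W m^-2.
Energy balance: S(1−α)/4 = σT⁴, so 1−α = 4σT⁴/S.
σT⁴ = 2.164 W m^-2, so 4σT⁴ = 8.656 W m^-2.
1−α = 8.656/10.15 = 0.8527, so α = 0.1473.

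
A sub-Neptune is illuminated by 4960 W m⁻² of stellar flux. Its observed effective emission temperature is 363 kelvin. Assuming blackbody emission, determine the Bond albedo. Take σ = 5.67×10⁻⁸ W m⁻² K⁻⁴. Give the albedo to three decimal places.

0.206

Energy balance: S(1−α)/4 = σT⁴, so 1−α = 4σT⁴/S.
σT⁴ = 984.5 W m⁻², so 4σT⁴ = 3938 W m⁻².
Hence α = 1 − 3938/4960 = 0.2061.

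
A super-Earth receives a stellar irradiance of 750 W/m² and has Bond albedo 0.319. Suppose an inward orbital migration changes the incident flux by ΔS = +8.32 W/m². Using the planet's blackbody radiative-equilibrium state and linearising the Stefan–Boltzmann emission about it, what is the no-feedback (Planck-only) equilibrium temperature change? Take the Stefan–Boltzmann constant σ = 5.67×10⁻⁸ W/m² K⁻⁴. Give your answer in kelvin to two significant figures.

0.60 K

The baseline emission temperature is T_e = 217.8 K.
TOA radiative forcing: ΔF = (1−α)ΔS/4 = 0.681·(+8.32)/4 = 1.416 W/m².
The Planck feedback parameter is 4σT_e³ = 2.345 W/m²/K.
So ΔT₀ = 1.416/2.345 = 0.604 K.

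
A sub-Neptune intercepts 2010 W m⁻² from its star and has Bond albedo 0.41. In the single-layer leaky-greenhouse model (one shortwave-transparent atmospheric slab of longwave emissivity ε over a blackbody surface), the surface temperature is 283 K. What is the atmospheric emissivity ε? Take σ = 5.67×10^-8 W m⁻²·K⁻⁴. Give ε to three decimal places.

0.370

TOA balance gives T_e = 268.9 K.
T_s⁴ = T_e⁴·2/(2−ε) → ε = 2 − 2(T_e/T_s)⁴ = 2 − 2·(268.9/283)⁴ = 0.3696.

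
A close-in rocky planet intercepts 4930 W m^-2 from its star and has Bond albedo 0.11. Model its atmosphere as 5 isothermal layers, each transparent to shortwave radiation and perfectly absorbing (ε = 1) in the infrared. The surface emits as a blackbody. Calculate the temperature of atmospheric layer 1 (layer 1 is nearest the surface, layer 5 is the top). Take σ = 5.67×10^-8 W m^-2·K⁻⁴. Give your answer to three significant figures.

558 kelvin

OLR = S(1−α)/4 = 1097 W m^-2; the top layer radiates at T_e = 372.9 K.
Each opaque layer satisfies 2T_j⁴ = T_{j−1}⁴ + T_{j+1}⁴, giving T_k⁴ = (N+1−k)T_e⁴.
With k = 1: T_1 = (5+1−1)^¼·372.9 K = 557.7 K.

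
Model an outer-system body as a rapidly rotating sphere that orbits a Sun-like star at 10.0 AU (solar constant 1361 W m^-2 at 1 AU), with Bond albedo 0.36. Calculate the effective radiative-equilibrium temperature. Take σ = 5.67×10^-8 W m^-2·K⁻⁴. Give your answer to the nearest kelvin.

79 K

Irradiance scales as 1/d², so S = 1361 W m^-2 × (1/10.0)² = 13.61 W m^-2.
The planet absorbs (1−α)S over its disc πR² and re-emits over 4πR², so the mean absorbed flux is (1−0.36)·13.61/4 = 2.178 W m^-2.
Balancing against σT⁴: T = (2.178/5.67×10⁻⁸)^(1/4) = 78.72 K.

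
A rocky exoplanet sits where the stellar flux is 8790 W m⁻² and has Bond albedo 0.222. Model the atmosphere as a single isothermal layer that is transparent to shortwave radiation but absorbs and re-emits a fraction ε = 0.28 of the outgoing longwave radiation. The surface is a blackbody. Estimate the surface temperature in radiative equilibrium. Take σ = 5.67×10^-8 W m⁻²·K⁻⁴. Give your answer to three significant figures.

433 kelvin

The planet radiates to space at T_e = [S(1−α)/(4σ)]^(1/4) = 416.7 K.
The surface balance (absorbed SW + ε·downward IR = σT_s⁴) with T_a⁴ = T_s⁴/2 reduces to T_s = T_e·[2/(2−ε)]^¼ = 432.7 K.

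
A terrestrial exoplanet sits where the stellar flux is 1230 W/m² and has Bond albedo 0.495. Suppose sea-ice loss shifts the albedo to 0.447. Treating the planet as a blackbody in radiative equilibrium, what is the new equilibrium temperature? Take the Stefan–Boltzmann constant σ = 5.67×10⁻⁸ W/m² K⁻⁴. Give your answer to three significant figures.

234 K

New equilibrium: T₂ = [(1−0.447)·1230/(4σ)]^(1/4) = 234.0 K.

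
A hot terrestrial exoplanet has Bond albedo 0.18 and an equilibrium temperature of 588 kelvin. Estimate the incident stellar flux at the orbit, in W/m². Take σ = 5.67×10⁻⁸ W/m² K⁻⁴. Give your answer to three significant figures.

Invert the energy balance for S: S = 4σT⁴/(1−α).
σT⁴ = 5.67×10⁻⁸·(588)⁴ = 6778 W/m².
S = 4·6778/0.82 = 33060 W/m².

33100 W/m²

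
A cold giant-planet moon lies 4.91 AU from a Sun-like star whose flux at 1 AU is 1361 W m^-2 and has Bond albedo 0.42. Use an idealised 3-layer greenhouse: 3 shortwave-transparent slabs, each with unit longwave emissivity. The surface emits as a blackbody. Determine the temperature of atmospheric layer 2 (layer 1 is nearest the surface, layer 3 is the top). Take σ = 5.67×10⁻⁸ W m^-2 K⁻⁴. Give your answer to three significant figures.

Flux at the orbit: S = 1361/(4.91)² = 56.45 W m^-2.
The effective emission temperature is T_e = [S(1−α)/(4σ)]^¼ = 109.6 K.
In the N-layer model, layer k (counted from the surface) has T_k = (N+1−k)^(1/4)·T_e.
With k = 2: T_2 = (3+1−2)^¼·109.6 K = 130.4 K.

130 K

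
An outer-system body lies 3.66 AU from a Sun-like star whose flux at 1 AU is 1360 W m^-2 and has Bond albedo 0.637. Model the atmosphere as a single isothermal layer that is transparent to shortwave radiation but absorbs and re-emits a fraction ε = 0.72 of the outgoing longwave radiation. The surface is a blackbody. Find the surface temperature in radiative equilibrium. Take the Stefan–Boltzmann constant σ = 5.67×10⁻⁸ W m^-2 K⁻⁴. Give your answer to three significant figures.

Irradiance scales as 1/d², so S = 1360 W m^-2 × (1/3.66)² = 101.5 W m^-2.
At the top of the atmosphere, σT_e⁴ = S(1−α)/4 = 9.213 W m^-2, giving T_e = 112.9 K.
The surface balance (absorbed SW + ε·downward IR = σT_s⁴) with T_a⁴ = T_s⁴/2 reduces to T_s = T_e·[2/(2−ε)]^¼ = 126.2 K.

126 K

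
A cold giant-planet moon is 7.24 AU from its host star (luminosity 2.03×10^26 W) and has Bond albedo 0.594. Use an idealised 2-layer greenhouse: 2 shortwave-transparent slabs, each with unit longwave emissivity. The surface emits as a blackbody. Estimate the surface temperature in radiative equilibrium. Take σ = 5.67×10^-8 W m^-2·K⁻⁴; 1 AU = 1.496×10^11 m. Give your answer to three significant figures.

d = 7.24 × 1.496×10^11 m = 1.083×10^12 m.
Flux at the orbit: S = L/(4πd²) = 2.03×10^26/(4π·(1.08×10^12)²) = 13.77 W m^-2.
Top-of-atmosphere balance: σT_e⁴ = S(1−α)/4 = 1.398 W m^-2 → T_e = 70.46 K.
With N = 2 opaque layers, T_s = (N+1)^(1/4)·T_e = 3^(1/4)·70.46 = 92.73 K.

92.7 kelvin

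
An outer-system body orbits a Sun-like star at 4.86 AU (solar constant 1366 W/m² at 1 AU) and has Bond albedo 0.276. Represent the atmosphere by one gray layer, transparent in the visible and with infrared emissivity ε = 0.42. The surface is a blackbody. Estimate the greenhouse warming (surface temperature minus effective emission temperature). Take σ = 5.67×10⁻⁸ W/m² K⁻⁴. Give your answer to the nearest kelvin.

Flux at the orbit: S = 1366/(4.86)² = 57.83 W/m².
At the top of the atmosphere, σT_e⁴ = S(1−α)/4 = 10.47 W/m², giving T_e = 116.6 K.
For a single slab of emissivity ε, T_s⁴ = 2T_e⁴/(2−ε); thus T_s = 116.6·(1.266)^(1/4) = 123.6 K.
Greenhouse warming: T_s − T_e = 7.076 K.

7 K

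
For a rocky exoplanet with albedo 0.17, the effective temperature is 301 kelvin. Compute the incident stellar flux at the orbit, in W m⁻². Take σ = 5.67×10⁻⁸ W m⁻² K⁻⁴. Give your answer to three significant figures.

2240 W m⁻²

Invert the energy balance for S: S = 4σT⁴/(1−α).
The emitted flux is σT⁴ = 465.4 W m⁻².
S = 4·465.4/0.83 = 2243 W m⁻².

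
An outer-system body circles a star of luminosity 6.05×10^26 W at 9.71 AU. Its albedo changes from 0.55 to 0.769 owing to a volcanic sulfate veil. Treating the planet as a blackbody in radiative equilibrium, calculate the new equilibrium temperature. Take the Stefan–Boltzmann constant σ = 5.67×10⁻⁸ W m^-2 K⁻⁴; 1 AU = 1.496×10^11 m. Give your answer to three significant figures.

d = 9.71 × 1.496×10^11 m = 1.453×10^12 m.
Spreading L over a sphere of radius d: S = 6.05×10^26/(4π·1.45×10^12²) = 22.82 W m^-2.
New equilibrium: T₂ = [(1−0.769)·22.82/(4σ)]^(1/4) = 69.43 K.

69.4 K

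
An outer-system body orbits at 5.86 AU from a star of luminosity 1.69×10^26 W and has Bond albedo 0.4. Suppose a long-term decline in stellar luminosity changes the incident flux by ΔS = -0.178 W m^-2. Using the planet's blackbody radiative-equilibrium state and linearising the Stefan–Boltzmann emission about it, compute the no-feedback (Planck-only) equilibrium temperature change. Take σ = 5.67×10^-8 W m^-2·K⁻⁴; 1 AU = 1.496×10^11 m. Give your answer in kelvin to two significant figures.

-0.21 K

Orbital distance: d = 5.86 AU = 8.767×10^11 m.
S = L/(4πd²) = 17.50 W m^-2.
The baseline emission temperature is T_e = 82.49 K.
TOA radiative forcing: ΔF = (1−α)ΔS/4 = 0.6·(-0.178)/4 = -0.02670 W m^-2.
Linearising σT⁴ gives d(σT⁴)/dT = 4σT_e³ = 0.1273 W m^-2 per K.
Hence the no-feedback warming is ΔF/(4σT_e³) = -0.210 K.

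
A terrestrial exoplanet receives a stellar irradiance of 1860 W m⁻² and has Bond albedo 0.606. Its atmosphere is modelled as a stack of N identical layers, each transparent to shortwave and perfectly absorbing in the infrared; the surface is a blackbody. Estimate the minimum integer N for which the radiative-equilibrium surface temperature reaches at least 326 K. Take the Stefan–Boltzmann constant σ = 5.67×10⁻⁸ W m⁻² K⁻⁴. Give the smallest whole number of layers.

3

The effective emission temperature is T_e = [S(1−α)/(4σ)]^¼ = 238.4 K.
Since T_s⁴ = (N+1)T_e⁴, we need N ≥ (T_s/T_e)⁴ − 1 = 2.495.
Rounding up, N = 3.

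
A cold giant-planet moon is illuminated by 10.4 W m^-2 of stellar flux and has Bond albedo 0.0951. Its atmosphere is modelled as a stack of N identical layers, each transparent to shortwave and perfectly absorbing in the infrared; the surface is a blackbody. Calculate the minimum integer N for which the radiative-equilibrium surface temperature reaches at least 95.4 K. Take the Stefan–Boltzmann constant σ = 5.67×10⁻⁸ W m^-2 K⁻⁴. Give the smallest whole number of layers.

1

OLR = S(1−α)/4 = 2.353 W m^-2; the top layer radiates at T_e = 80.26 K.
Since T_s⁴ = (N+1)T_e⁴, we need N ≥ (T_s/T_e)⁴ − 1 = 0.996.
Rounding up, N = 1.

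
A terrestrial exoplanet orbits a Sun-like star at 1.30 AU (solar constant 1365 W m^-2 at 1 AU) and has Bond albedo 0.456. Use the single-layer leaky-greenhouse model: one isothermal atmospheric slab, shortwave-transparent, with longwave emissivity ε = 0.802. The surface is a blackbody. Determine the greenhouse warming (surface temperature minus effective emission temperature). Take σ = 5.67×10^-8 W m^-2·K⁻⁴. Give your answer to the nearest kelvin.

Flux at the orbit: S = 1365/(1.30)² = 807.7 W m^-2.
The planet radiates to space at T_e = [S(1−α)/(4σ)]^(1/4) = 209.8 K.
The surface balance (absorbed SW + ε·downward IR = σT_s⁴) with T_a⁴ = T_s⁴/2 reduces to T_s = T_e·[2/(2−ε)]^¼ = 238.5 K.
T_s − T_e = 238.5 − 209.8 = 28.68 K.

29 kelvin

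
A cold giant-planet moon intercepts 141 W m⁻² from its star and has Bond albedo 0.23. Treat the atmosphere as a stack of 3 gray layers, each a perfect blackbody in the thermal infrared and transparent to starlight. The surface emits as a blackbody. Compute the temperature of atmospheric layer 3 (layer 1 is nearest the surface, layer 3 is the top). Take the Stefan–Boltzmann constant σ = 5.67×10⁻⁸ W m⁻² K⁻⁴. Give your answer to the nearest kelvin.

148 K

Top-of-atmosphere balance: σT_e⁴ = S(1−α)/4 = 27.14 W m⁻² → T_e = 147.9 K.
The net upward flux σT_e⁴ is constant between every pair of levels, so T_k⁴ = (N+1−k)T_e⁴.
With k = 3: T_3 = (3+1−3)^¼·147.9 K = 147.9 K.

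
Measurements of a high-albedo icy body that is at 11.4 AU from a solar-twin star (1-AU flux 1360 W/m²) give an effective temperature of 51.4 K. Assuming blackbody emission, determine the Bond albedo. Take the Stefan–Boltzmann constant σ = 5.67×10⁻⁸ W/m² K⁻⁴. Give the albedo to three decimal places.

Irradiance scales as 1/d², so S = 1360 W/m² × (1/11.4)² = 10.46 W/m².
Energy balance: S(1−α)/4 = σT⁴, so 1−α = 4σT⁴/S.
σT⁴ = 0.3958 W/m², so 4σT⁴ = 1.583 W/m².
1−α = 1.583/10.46 = 0.1513, so α = 0.8487.

0.849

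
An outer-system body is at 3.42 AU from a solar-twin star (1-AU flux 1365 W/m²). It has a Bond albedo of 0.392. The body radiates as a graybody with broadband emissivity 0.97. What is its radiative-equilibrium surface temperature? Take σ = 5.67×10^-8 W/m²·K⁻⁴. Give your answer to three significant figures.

Flux at the orbit: S = 1365/(3.42)² = 116.7 W/m².
Averaging over the sphere, the absorbed flux is S(1−α)/4 = 17.74 W/m².
Equating to εσT⁴ with ε = 0.97: T = (17.74/0.97σ)^(1/4) = 134.0 K.

134 K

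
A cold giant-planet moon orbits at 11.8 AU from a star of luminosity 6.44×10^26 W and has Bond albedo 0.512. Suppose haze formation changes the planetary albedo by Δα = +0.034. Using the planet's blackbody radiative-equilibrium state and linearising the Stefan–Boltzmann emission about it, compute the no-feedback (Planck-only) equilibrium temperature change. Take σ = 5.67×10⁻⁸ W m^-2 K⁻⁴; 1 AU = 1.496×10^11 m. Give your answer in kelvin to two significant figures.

-1.3 K

d = 11.8 × 1.496×10^11 m = 1.765×10^12 m.
Flux at the orbit: S = L/(4πd²) = 6.44×10^26/(4π·(1.77×10^12)²) = 16.45 W m^-2.
Reference equilibrium: T_e = [S(1−α)/(4σ)]^(1/4) = 77.13 K.
The change in absorbed flux is Δ[S(1−α)/4] = −SΔα/4 = -0.1398 W m^-2.
The Planck feedback parameter is 4σT_e³ = 0.1041 W m^-2/K.
ΔT₀ = ΔF/λ_P = -0.1398/0.1041 = -1.34 K.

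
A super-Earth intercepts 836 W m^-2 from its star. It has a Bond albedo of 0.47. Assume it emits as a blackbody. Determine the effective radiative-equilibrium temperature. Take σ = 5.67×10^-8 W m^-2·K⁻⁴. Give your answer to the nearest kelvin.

Averaging over the sphere, the absorbed flux is S(1−α)/4 = 110.8 W m^-2.
Balancing against σT⁴: T = (110.8/5.67×10⁻⁸)^(1/4) = 210.2 K.

210 K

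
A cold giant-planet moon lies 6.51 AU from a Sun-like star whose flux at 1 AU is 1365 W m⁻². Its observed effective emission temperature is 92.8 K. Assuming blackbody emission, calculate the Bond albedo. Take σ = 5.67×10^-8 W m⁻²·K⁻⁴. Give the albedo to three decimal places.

By the inverse-square law, S = 1365/6.51² = 32.21 W m⁻².
Rearranging the radiative balance, α = 1 − 4σT⁴/S.
σT⁴ = 4.205 W m⁻², so 4σT⁴ = 16.82 W m⁻².
1−α = 16.82/32.21 = 0.5222, so α = 0.4778.

0.478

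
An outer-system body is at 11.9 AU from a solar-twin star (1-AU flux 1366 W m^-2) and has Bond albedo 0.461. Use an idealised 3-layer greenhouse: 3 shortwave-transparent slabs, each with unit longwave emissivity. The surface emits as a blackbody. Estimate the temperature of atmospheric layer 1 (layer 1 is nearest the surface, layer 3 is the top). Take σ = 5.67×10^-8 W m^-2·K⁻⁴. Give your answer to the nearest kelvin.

91 K

Flux at the orbit: S = 1366/(11.9)² = 9.646 W m^-2.
Top-of-atmosphere balance: σT_e⁴ = S(1−α)/4 = 1.300 W m^-2 → T_e = 69.20 K.
Each opaque layer satisfies 2T_j⁴ = T_{j−1}⁴ + T_{j+1}⁴, giving T_k⁴ = (N+1−k)T_e⁴.
With k = 1: T_1 = (3+1−1)^¼·69.20 K = 91.07 K.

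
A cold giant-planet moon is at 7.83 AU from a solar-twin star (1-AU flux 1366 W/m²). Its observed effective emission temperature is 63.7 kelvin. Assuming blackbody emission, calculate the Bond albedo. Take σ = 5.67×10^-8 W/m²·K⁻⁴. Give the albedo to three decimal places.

0.832

Irradiance scales as 1/d², so S = 1366 W/m² × (1/7.83)² = 22.28 W/m².
From σT⁴ = S(1−α)/4 we invert for α: 1−α = 4σT⁴/S.
4σT⁴ = 4·5.67×10⁻⁸·(63.7)⁴ = 3.734 W/m².
Hence α = 1 − 3.734/22.28 = 0.8324.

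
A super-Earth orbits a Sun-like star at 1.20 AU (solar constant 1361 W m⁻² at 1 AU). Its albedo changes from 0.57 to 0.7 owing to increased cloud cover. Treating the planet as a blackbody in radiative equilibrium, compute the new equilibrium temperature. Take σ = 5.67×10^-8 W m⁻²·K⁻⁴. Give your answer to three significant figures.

By the inverse-square law, S = 1361/1.20² = 945.1 W m⁻².
New equilibrium: T₂ = [(1−0.7)·945.1/(4σ)]^(1/4) = 188.0 K.

188 kelvin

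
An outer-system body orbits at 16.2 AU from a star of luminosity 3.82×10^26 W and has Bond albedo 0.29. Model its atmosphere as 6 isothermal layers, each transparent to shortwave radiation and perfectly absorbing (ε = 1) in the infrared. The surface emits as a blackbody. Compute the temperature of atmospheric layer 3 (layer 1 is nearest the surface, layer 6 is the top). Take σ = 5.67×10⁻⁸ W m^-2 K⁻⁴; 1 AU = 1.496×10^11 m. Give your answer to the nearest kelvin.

Orbital distance: d = 16.2 AU = 2.424×10^12 m.
Flux at the orbit: S = L/(4πd²) = 3.82×10^26/(4π·(2.42×10^12)²) = 5.176 W m^-2.
OLR = S(1−α)/4 = 0.9187 W m^-2; the top layer radiates at T_e = 63.44 K.
Each opaque layer satisfies 2T_j⁴ = T_{j−1}⁴ + T_{j+1}⁴, giving T_k⁴ = (N+1−k)T_e⁴.
With k = 3: T_3 = (6+1−3)^¼·63.44 K = 89.72 K.

90 K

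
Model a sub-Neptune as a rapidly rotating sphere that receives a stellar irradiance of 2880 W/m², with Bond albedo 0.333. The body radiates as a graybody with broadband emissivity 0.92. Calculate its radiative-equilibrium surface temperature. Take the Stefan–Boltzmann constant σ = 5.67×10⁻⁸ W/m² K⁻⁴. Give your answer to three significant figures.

310 kelvin

The planet absorbs (1−α)S over its disc πR² and re-emits over 4πR², so the mean absorbed flux is (1−0.333)·2880/4 = 480.2 W/m².
Radiative balance εσT⁴ = 480.2 gives T = [480.2/(0.92·σ)]^(1/4) = 309.8 K.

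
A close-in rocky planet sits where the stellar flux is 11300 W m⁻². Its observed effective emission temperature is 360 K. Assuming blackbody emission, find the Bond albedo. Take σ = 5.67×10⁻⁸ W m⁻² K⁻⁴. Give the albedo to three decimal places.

0.663

Energy balance: S(1−α)/4 = σT⁴, so 1−α = 4σT⁴/S.
4σT⁴ = 4·5.67×10⁻⁸·(360)⁴ = 3809 W m⁻².
Hence α = 1 − 3809/11300 = 0.6629.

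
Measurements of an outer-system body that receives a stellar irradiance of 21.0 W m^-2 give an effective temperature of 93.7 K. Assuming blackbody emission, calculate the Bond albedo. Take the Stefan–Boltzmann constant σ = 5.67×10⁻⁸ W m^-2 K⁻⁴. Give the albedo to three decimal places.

Rearranging the radiative balance, α = 1 − 4σT⁴/S.
4σT⁴ = 4·5.67×10⁻⁸·(93.7)⁴ = 17.48 W m^-2.
1−α = 17.48/21.00 = 0.8325, so α = 0.1675.

0.168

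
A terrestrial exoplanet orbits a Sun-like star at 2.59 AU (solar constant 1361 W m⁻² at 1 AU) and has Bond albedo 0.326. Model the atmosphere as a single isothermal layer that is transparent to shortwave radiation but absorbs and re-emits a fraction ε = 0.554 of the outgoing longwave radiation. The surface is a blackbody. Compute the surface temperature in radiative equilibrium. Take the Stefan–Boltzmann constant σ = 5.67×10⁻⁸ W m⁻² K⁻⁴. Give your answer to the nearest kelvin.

Irradiance scales as 1/d², so S = 1361 W m⁻² × (1/2.59)² = 202.9 W m⁻².
Effective emission temperature (TOA balance): σT_e⁴ = S(1−α)/4 = 34.19 W m⁻² → T_e = 156.7 K.
For a single slab of emissivity ε, T_s⁴ = 2T_e⁴/(2−ε); thus T_s = 156.7·(1.383)^(1/4) = 169.9 K.

170 K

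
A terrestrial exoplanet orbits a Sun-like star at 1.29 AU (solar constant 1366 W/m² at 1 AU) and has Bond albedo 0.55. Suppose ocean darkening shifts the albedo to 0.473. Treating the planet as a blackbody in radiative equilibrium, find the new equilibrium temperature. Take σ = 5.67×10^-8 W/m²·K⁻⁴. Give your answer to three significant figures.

209 K

Irradiance scales as 1/d², so S = 1366 W/m² × (1/1.29)² = 820.9 W/m².
New equilibrium: T₂ = [(1−0.473)·820.9/(4σ)]^(1/4) = 209.0 K.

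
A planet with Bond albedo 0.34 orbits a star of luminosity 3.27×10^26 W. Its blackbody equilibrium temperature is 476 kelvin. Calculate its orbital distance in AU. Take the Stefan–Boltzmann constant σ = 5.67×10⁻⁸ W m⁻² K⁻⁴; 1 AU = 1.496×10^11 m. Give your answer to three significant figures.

0.257 AU

Required flux: S = 4σT⁴/(1−α) = 17640 W m⁻².
S = L/(4πd²) → d = √(L/4πS) = √(3.27×10^26/(4π·17640)) = 3.841×10^10 m = 0.2567 AU.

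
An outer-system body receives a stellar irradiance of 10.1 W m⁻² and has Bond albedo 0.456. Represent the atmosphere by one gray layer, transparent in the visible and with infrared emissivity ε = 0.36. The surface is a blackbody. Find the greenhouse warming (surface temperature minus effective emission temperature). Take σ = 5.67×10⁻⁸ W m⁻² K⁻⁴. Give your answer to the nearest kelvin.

Effective emission temperature (TOA balance): σT_e⁴ = S(1−α)/4 = 1.374 W m⁻² → T_e = 70.16 K.
Surface balance with a leaky layer gives σT_s⁴ = σT_e⁴·2/(2−ε), so T_s = T_e·[2/(2−0.36)]^(1/4) = 73.73 K.
T_s − T_e = 73.73 − 70.16 = 3.568 K.

4 kelvin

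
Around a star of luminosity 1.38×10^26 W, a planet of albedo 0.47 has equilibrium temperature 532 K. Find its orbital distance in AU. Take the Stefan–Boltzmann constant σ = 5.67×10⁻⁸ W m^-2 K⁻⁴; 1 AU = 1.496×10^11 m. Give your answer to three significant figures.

The flux needed for this T is 4σT⁴/(1−0.47) = 34280 W m^-2.
S = L/(4πd²) → d = √(L/4πS) = √(1.38×10^26/(4π·34280)) = 1.790×10^10 m = 0.1196 AU.

0.120 AU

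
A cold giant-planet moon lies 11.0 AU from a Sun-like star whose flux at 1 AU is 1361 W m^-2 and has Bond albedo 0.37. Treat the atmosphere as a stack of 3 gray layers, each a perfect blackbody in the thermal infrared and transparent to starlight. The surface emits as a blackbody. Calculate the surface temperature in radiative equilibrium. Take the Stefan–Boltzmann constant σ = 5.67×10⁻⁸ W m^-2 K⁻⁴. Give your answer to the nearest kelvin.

106 kelvin

Flux at the orbit: S = 1361/(11.0)² = 11.25 W m^-2.
Top-of-atmosphere balance: σT_e⁴ = S(1−α)/4 = 1.772 W m^-2 → T_e = 74.76 K.
With N = 3 opaque layers, T_s = (N+1)^(1/4)·T_e = 4^(1/4)·74.76 = 105.7 K.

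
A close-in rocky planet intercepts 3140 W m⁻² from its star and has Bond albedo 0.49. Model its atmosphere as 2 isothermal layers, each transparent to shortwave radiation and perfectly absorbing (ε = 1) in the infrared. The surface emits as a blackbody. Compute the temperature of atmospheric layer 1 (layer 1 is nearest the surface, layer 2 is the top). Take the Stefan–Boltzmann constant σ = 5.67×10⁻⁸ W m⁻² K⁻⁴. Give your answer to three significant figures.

345 K

The effective emission temperature is T_e = [S(1−α)/(4σ)]^¼ = 289.9 K.
In the N-layer model, layer k (counted from the surface) has T_k = (N+1−k)^(1/4)·T_e.
With k = 1: T_1 = (2+1−1)^¼·289.9 K = 344.7 K.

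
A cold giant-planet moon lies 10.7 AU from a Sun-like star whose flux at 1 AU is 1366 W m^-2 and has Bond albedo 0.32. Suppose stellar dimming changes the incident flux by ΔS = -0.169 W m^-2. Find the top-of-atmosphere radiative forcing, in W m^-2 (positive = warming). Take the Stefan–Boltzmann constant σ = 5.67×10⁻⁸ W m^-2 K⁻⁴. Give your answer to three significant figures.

By the inverse-square law, S = 1366/10.7² = 11.93 W m^-2.
TOA radiative forcing: ΔF = (1−α)ΔS/4 = 0.68·(-0.169)/4 = -0.02873 W m^-2.

-0.0287 W m^-2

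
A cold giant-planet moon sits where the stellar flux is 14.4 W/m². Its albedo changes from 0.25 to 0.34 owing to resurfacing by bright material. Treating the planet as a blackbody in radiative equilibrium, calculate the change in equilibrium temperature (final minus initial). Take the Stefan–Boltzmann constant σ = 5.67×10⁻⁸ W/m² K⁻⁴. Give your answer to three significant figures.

-2.61 K

Before: T₁ = [14.40·0.75/(4σ)]^(1/4) = 83.07 K.
Final:   T₂ = [S(1−0.34)/(4σ)]^(1/4) = 80.46 K.
ΔT = T₂ − T₁ = -2.613 K.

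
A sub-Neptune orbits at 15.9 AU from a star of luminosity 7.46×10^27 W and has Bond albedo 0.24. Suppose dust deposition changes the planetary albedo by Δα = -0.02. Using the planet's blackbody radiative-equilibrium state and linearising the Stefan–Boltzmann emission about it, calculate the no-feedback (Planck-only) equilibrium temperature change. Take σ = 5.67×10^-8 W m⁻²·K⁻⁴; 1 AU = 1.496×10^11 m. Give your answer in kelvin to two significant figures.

0.90 K

Orbital distance: d = 15.9 AU = 2.379×10^12 m.
Flux at the orbit: S = L/(4πd²) = 7.46×10^27/(4π·(2.38×10^12)²) = 104.9 W m⁻².
Reference equilibrium: T_e = [S(1−α)/(4σ)]^(1/4) = 136.9 K.
TOA radiative forcing: ΔF = −S·Δα/4 = −104.9·(-0.02)/4 = 0.5246 W m⁻².
Planck response: λ_P = 4σT_e³ = 4·5.67×10⁻⁸·(136.9)³ = 0.5823 W m⁻²/K.
Hence the no-feedback warming is ΔF/(4σT_e³) = 0.901 K.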